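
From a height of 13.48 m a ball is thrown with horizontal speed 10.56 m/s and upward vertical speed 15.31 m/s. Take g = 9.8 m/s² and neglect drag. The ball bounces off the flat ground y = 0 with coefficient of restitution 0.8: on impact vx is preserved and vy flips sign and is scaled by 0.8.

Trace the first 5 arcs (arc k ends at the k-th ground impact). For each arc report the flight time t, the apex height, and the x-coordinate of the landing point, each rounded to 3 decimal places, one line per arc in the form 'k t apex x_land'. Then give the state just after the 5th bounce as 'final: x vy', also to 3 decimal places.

1 3.841 25.439 40.558
2 3.646 16.281 79.056
3 2.916 10.420 109.854
4 2.333 6.669 134.493
5 1.867 4.268 154.204
final: 154.204 7.317

Arc 1: start y=13.480, vy=15.310 → t=3.841, apex=25.439, x_land=40.558, impact vy=-22.329
  bounce: vy ← 0.8·22.329 = 17.864
Arc 2: start y=0.000, vy=17.864 → t=3.646, apex=16.281, x_land=79.056, impact vy=-17.864
  bounce: vy ← 0.8·17.864 = 14.291
Arc 3: start y=0.000, vy=14.291 → t=2.916, apex=10.420, x_land=109.854, impact vy=-14.291
  bounce: vy ← 0.8·14.291 = 11.433
Arc 4: start y=0.000, vy=11.433 → t=2.333, apex=6.669, x_land=134.493, impact vy=-11.433
  bounce: vy ← 0.8·11.433 = 9.146
Arc 5: start y=0.000, vy=9.146 → t=1.867, apex=4.268, x_land=154.204, impact vy=-9.146
  bounce: vy ← 0.8·9.146 = 7.317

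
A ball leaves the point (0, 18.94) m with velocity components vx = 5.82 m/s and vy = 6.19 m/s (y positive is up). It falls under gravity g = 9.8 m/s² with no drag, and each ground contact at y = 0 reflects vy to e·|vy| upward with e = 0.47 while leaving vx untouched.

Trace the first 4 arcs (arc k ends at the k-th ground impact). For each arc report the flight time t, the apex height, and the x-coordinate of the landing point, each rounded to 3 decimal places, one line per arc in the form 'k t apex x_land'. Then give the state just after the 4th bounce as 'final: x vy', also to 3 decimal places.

Arc 1: start y=18.940, vy=6.190 → t=2.697, apex=20.895, x_land=15.694, impact vy=-20.237
  bounce: vy ← 0.47·20.237 = 9.511
Arc 2: start y=0.000, vy=9.511 → t=1.941, apex=4.616, x_land=26.992, impact vy=-9.511
  bounce: vy ← 0.47·9.511 = 4.470
Arc 3: start y=0.000, vy=4.470 → t=0.912, apex=1.020, x_land=32.301, impact vy=-4.470
  bounce: vy ← 0.47·4.470 = 2.101
Arc 4: start y=0.000, vy=2.101 → t=0.429, apex=0.225, x_land=34.797, impact vy=-2.101
  bounce: vy ← 0.47·2.101 = 0.988

1 2.697 20.895 15.694
2 1.941 4.616 26.992
3 0.912 1.020 32.301
4 0.429 0.225 34.797
final: 34.797 0.988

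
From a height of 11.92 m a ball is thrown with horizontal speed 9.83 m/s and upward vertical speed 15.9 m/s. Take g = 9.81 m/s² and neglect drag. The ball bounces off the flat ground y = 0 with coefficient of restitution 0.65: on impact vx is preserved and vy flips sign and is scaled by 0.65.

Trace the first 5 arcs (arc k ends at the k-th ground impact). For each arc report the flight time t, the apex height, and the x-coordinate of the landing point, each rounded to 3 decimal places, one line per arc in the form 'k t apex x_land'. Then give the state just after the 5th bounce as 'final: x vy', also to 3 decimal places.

1 3.870 24.805 38.038
2 2.923 10.480 66.776
3 1.900 4.428 85.455
4 1.235 1.871 97.597
5 0.803 0.790 105.489
final: 105.489 2.560

Arc 1: start y=11.920, vy=15.900 → t=3.870, apex=24.805, x_land=38.038, impact vy=-22.061
  bounce: vy ← 0.65·22.061 = 14.340
Arc 2: start y=0.000, vy=14.340 → t=2.923, apex=10.480, x_land=66.776, impact vy=-14.340
  bounce: vy ← 0.65·14.340 = 9.321
Arc 3: start y=0.000, vy=9.321 → t=1.900, apex=4.428, x_land=85.455, impact vy=-9.321
  bounce: vy ← 0.65·9.321 = 6.058
Arc 4: start y=0.000, vy=6.058 → t=1.235, apex=1.871, x_land=97.597, impact vy=-6.058
  bounce: vy ← 0.65·6.058 = 3.938
Arc 5: start y=0.000, vy=3.938 → t=0.803, apex=0.790, x_land=105.489, impact vy=-3.938
  bounce: vy ← 0.65·3.938 = 2.560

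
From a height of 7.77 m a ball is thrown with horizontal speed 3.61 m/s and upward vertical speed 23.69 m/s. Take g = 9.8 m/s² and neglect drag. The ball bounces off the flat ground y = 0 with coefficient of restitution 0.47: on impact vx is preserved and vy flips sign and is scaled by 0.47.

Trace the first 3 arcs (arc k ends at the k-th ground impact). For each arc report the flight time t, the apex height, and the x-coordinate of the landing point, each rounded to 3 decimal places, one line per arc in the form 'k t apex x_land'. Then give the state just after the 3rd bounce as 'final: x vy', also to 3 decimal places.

Arc 1: start y=7.770, vy=23.690 → t=5.143, apex=36.403, x_land=18.566, impact vy=-26.712
  bounce: vy ← 0.47·26.712 = 12.554
Arc 2: start y=0.000, vy=12.554 → t=2.562, apex=8.042, x_land=27.816, impact vy=-12.554
  bounce: vy ← 0.47·12.554 = 5.901
Arc 3: start y=0.000, vy=5.901 → t=1.204, apex=1.776, x_land=32.163, impact vy=-5.901
  bounce: vy ← 0.47·5.901 = 2.773

1 5.143 36.403 18.566
2 2.562 8.042 27.816
3 1.204 1.776 32.163
final: 32.163 2.773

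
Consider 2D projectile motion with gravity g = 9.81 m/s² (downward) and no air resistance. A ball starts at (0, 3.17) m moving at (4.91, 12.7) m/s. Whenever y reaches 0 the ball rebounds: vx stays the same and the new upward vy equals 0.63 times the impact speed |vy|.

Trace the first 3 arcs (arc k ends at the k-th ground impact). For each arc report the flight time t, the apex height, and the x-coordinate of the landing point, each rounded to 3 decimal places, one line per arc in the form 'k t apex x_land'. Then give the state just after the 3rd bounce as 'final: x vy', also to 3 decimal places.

1 2.818 11.391 13.839
2 1.920 4.521 23.267
3 1.210 1.794 29.206
final: 29.206 3.738

Arc 1: start y=3.170, vy=12.700 → t=2.818, apex=11.391, x_land=13.839, impact vy=-14.949
  bounce: vy ← 0.63·14.949 = 9.418
Arc 2: start y=0.000, vy=9.418 → t=1.920, apex=4.521, x_land=23.267, impact vy=-9.418
  bounce: vy ← 0.63·9.418 = 5.933
Arc 3: start y=0.000, vy=5.933 → t=1.210, apex=1.794, x_land=29.206, impact vy=-5.933
  bounce: vy ← 0.63·5.933 = 3.738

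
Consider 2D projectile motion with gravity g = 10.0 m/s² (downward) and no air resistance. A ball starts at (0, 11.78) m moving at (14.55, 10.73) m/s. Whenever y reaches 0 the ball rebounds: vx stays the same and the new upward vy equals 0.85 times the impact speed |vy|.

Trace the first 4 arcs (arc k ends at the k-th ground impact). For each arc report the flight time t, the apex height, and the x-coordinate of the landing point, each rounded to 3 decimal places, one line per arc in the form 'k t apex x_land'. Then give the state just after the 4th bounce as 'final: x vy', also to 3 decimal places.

Arc 1: start y=11.780, vy=10.730 → t=2.946, apex=17.537, x_land=42.861, impact vy=-18.728
  bounce: vy ← 0.85·18.728 = 15.919
Arc 2: start y=0.000, vy=15.919 → t=3.184, apex=12.670, x_land=89.185, impact vy=-15.919
  bounce: vy ← 0.85·15.919 = 13.531
Arc 3: start y=0.000, vy=13.531 → t=2.706, apex=9.154, x_land=128.559, impact vy=-13.531
  bounce: vy ← 0.85·13.531 = 11.501
Arc 4: start y=0.000, vy=11.501 → t=2.300, apex=6.614, x_land=162.028, impact vy=-11.501
  bounce: vy ← 0.85·11.501 = 9.776

1 2.946 17.537 42.861
2 3.184 12.670 89.185
3 2.706 9.154 128.559
4 2.300 6.614 162.028
final: 162.028 9.776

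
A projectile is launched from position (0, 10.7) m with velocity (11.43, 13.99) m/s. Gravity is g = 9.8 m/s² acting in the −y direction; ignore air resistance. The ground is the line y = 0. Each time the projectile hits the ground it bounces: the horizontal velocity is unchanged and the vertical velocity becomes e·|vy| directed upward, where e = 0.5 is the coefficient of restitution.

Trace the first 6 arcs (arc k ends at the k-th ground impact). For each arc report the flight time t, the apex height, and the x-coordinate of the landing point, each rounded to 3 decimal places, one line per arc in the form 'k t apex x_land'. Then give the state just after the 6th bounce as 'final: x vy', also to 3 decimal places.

1 3.482 20.686 39.802
2 2.055 5.171 63.286
3 1.027 1.293 75.028
4 0.514 0.323 80.900
5 0.257 0.081 83.835
6 0.128 0.020 85.303
final: 85.303 0.315

Arc 1: start y=10.700, vy=13.990 → t=3.482, apex=20.686, x_land=39.802, impact vy=-20.136
  bounce: vy ← 0.5·20.136 = 10.068
Arc 2: start y=0.000, vy=10.068 → t=2.055, apex=5.171, x_land=63.286, impact vy=-10.068
  bounce: vy ← 0.5·10.068 = 5.034
Arc 3: start y=0.000, vy=5.034 → t=1.027, apex=1.293, x_land=75.028, impact vy=-5.034
  bounce: vy ← 0.5·5.034 = 2.517
Arc 4: start y=0.000, vy=2.517 → t=0.514, apex=0.323, x_land=80.900, impact vy=-2.517
  bounce: vy ← 0.5·2.517 = 1.258
Arc 5: start y=0.000, vy=1.258 → t=0.257, apex=0.081, x_land=83.835, impact vy=-1.258
  bounce: vy ← 0.5·1.258 = 0.629
Arc 6: start y=0.000, vy=0.629 → t=0.128, apex=0.020, x_land=85.303, impact vy=-0.629
  bounce: vy ← 0.5·0.629 = 0.315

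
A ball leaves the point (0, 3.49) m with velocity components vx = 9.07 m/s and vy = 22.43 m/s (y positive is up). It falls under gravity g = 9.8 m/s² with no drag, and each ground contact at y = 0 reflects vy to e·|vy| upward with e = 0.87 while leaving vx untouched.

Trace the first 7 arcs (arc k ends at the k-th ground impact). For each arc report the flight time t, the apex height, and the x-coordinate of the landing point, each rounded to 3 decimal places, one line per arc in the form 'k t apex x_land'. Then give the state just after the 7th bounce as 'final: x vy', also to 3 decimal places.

Arc 1: start y=3.490, vy=22.430 → t=4.728, apex=29.159, x_land=42.885, impact vy=-23.906
  bounce: vy ← 0.87·23.906 = 20.798
Arc 2: start y=0.000, vy=20.798 → t=4.245, apex=22.070, x_land=81.383, impact vy=-20.798
  bounce: vy ← 0.87·20.798 = 18.095
Arc 3: start y=0.000, vy=18.095 → t=3.693, apex=16.705, x_land=114.877, impact vy=-18.095
  bounce: vy ← 0.87·18.095 = 15.742
Arc 4: start y=0.000, vy=15.742 → t=3.213, apex=12.644, x_land=144.016, impact vy=-15.742
  bounce: vy ← 0.87·15.742 = 13.696
Arc 5: start y=0.000, vy=13.696 → t=2.795, apex=9.570, x_land=169.367, impact vy=-13.696
  bounce: vy ← 0.87·13.696 = 11.915
Arc 6: start y=0.000, vy=11.915 → t=2.432, apex=7.244, x_land=191.423, impact vy=-11.915
  bounce: vy ← 0.87·11.915 = 10.366
Arc 7: start y=0.000, vy=10.366 → t=2.116, apex=5.483, x_land=210.611, impact vy=-10.366
  bounce: vy ← 0.87·10.366 = 9.019

1 4.728 29.159 42.885
2 4.245 22.070 81.383
3 3.693 16.705 114.877
4 3.213 12.644 144.016
5 2.795 9.570 169.367
6 2.432 7.244 191.423
7 2.116 5.483 210.611
final: 210.611 9.019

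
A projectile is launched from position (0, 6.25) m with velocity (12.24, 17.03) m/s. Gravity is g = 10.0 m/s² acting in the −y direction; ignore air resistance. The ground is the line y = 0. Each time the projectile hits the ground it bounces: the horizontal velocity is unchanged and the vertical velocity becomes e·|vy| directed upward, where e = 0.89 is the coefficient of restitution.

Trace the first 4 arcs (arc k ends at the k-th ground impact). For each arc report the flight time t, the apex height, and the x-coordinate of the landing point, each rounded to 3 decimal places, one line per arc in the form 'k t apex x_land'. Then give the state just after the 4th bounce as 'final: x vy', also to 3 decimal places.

Arc 1: start y=6.250, vy=17.030 → t=3.740, apex=20.751, x_land=45.780, impact vy=-20.372
  bounce: vy ← 0.89·20.372 = 18.131
Arc 2: start y=0.000, vy=18.131 → t=3.626, apex=16.437, x_land=90.165, impact vy=-18.131
  bounce: vy ← 0.89·18.131 = 16.137
Arc 3: start y=0.000, vy=16.137 → t=3.227, apex=13.020, x_land=129.668, impact vy=-16.137
  bounce: vy ← 0.89·16.137 = 14.362
Arc 4: start y=0.000, vy=14.362 → t=2.872, apex=10.313, x_land=164.825, impact vy=-14.362
  bounce: vy ← 0.89·14.362 = 12.782

1 3.740 20.751 45.780
2 3.626 16.437 90.165
3 3.227 13.020 129.668
4 2.872 10.313 164.825
final: 164.825 12.782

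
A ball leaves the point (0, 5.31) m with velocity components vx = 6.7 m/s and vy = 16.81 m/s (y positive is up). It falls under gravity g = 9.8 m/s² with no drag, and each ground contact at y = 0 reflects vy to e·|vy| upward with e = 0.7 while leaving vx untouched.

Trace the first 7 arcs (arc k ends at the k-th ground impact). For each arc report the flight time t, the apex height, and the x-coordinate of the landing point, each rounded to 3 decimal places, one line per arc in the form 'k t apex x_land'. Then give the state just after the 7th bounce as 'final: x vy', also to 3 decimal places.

1 3.722 19.727 24.936
2 2.809 9.666 43.757
3 1.966 4.736 56.931
4 1.376 2.321 66.153
5 0.964 1.137 72.609
6 0.674 0.557 77.128
7 0.472 0.273 80.291
final: 80.291 1.619

Arc 1: start y=5.310, vy=16.810 → t=3.722, apex=19.727, x_land=24.936, impact vy=-19.663
  bounce: vy ← 0.7·19.663 = 13.764
Arc 2: start y=0.000, vy=13.764 → t=2.809, apex=9.666, x_land=43.757, impact vy=-13.764
  bounce: vy ← 0.7·13.764 = 9.635
Arc 3: start y=0.000, vy=9.635 → t=1.966, apex=4.736, x_land=56.931, impact vy=-9.635
  bounce: vy ← 0.7·9.635 = 6.745
Arc 4: start y=0.000, vy=6.745 → t=1.376, apex=2.321, x_land=66.153, impact vy=-6.745
  bounce: vy ← 0.7·6.745 = 4.721
Arc 5: start y=0.000, vy=4.721 → t=0.964, apex=1.137, x_land=72.609, impact vy=-4.721
  bounce: vy ← 0.7·4.721 = 3.305
Arc 6: start y=0.000, vy=3.305 → t=0.674, apex=0.557, x_land=77.128, impact vy=-3.305
  bounce: vy ← 0.7·3.305 = 2.313
Arc 7: start y=0.000, vy=2.313 → t=0.472, apex=0.273, x_land=80.291, impact vy=-2.313
  bounce: vy ← 0.7·2.313 = 1.619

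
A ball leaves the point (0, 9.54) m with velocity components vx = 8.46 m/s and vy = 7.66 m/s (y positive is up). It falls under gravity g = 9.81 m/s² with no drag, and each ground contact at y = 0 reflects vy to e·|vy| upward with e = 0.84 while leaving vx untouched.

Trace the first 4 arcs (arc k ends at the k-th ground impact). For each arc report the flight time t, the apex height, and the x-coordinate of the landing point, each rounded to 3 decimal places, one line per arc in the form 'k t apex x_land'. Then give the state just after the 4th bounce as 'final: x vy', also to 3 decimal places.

1 2.379 12.531 20.128
2 2.685 8.842 42.844
3 2.256 6.239 61.927
4 1.895 4.402 77.955
final: 77.955 7.806

Arc 1: start y=9.540, vy=7.660 → t=2.379, apex=12.531, x_land=20.128, impact vy=-15.680
  bounce: vy ← 0.84·15.680 = 13.171
Arc 2: start y=0.000, vy=13.171 → t=2.685, apex=8.842, x_land=42.844, impact vy=-13.171
  bounce: vy ← 0.84·13.171 = 11.064
Arc 3: start y=0.000, vy=11.064 → t=2.256, apex=6.239, x_land=61.927, impact vy=-11.064
  bounce: vy ← 0.84·11.064 = 9.293
Arc 4: start y=0.000, vy=9.293 → t=1.895, apex=4.402, x_land=77.955, impact vy=-9.293
  bounce: vy ← 0.84·9.293 = 7.806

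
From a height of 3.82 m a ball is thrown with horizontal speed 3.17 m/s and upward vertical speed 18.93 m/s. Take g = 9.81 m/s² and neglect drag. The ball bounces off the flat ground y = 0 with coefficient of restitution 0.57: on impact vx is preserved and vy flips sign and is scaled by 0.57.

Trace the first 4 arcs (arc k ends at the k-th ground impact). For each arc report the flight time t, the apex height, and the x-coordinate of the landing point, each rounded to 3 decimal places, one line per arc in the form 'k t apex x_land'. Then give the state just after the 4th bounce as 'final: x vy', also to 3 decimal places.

1 4.052 22.084 12.843
2 2.419 7.175 20.511
3 1.379 2.331 24.882
4 0.786 0.757 27.374
final: 27.374 2.197

Arc 1: start y=3.820, vy=18.930 → t=4.052, apex=22.084, x_land=12.843, impact vy=-20.816
  bounce: vy ← 0.57·20.816 = 11.865
Arc 2: start y=0.000, vy=11.865 → t=2.419, apex=7.175, x_land=20.511, impact vy=-11.865
  bounce: vy ← 0.57·11.865 = 6.763
Arc 3: start y=0.000, vy=6.763 → t=1.379, apex=2.331, x_land=24.882, impact vy=-6.763
  bounce: vy ← 0.57·6.763 = 3.855
Arc 4: start y=0.000, vy=3.855 → t=0.786, apex=0.757, x_land=27.374, impact vy=-3.855
  bounce: vy ← 0.57·3.855 = 2.197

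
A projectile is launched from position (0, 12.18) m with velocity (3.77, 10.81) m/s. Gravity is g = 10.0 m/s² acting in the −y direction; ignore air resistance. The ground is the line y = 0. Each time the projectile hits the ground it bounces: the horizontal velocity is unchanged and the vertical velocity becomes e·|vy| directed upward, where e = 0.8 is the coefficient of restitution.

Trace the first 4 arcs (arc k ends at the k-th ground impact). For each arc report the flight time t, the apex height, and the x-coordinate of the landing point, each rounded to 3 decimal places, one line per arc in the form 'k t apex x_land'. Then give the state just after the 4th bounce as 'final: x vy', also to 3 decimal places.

Arc 1: start y=12.180, vy=10.810 → t=2.980, apex=18.023, x_land=11.233, impact vy=-18.986
  bounce: vy ← 0.8·18.986 = 15.189
Arc 2: start y=0.000, vy=15.189 → t=3.038, apex=11.535, x_land=22.685, impact vy=-15.189
  bounce: vy ← 0.8·15.189 = 12.151
Arc 3: start y=0.000, vy=12.151 → t=2.430, apex=7.382, x_land=31.847, impact vy=-12.151
  bounce: vy ← 0.8·12.151 = 9.721
Arc 4: start y=0.000, vy=9.721 → t=1.944, apex=4.725, x_land=39.176, impact vy=-9.721
  bounce: vy ← 0.8·9.721 = 7.777

1 2.980 18.023 11.233
2 3.038 11.535 22.685
3 2.430 7.382 31.847
4 1.944 4.725 39.176
final: 39.176 7.777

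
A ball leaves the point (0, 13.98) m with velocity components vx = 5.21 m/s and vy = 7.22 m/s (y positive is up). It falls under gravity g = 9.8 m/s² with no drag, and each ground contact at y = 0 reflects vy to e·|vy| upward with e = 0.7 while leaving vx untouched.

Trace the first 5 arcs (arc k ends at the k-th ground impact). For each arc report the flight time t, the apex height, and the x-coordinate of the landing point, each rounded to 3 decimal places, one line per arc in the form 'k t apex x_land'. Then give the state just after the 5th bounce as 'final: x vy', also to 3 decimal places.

1 2.580 16.640 13.439
2 2.580 8.153 26.881
3 1.806 3.995 36.289
4 1.264 1.958 42.876
5 0.885 0.959 47.486
final: 47.486 3.035

Arc 1: start y=13.980, vy=7.220 → t=2.580, apex=16.640, x_land=13.439, impact vy=-18.059
  bounce: vy ← 0.7·18.059 = 12.641
Arc 2: start y=0.000, vy=12.641 → t=2.580, apex=8.153, x_land=26.881, impact vy=-12.641
  bounce: vy ← 0.7·12.641 = 8.849
Arc 3: start y=0.000, vy=8.849 → t=1.806, apex=3.995, x_land=36.289, impact vy=-8.849
  bounce: vy ← 0.7·8.849 = 6.194
Arc 4: start y=0.000, vy=6.194 → t=1.264, apex=1.958, x_land=42.876, impact vy=-6.194
  bounce: vy ← 0.7·6.194 = 4.336
Arc 5: start y=0.000, vy=4.336 → t=0.885, apex=0.959, x_land=47.486, impact vy=-4.336
  bounce: vy ← 0.7·4.336 = 3.035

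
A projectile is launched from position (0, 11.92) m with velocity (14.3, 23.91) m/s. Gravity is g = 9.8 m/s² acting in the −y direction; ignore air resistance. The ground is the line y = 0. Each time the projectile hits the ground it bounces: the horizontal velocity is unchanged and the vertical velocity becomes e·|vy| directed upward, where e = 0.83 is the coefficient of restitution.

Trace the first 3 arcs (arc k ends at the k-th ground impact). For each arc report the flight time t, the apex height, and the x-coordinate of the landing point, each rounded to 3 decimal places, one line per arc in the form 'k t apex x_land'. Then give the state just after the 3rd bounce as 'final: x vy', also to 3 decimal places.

1 5.336 41.088 76.298
2 4.807 28.305 145.037
3 3.990 19.500 202.090
final: 202.090 16.226

Arc 1: start y=11.920, vy=23.910 → t=5.336, apex=41.088, x_land=76.298, impact vy=-28.378
  bounce: vy ← 0.83·28.378 = 23.554
Arc 2: start y=0.000, vy=23.554 → t=4.807, apex=28.305, x_land=145.037, impact vy=-23.554
  bounce: vy ← 0.83·23.554 = 19.550
Arc 3: start y=0.000, vy=19.550 → t=3.990, apex=19.500, x_land=202.090, impact vy=-19.550
  bounce: vy ← 0.83·19.550 = 16.226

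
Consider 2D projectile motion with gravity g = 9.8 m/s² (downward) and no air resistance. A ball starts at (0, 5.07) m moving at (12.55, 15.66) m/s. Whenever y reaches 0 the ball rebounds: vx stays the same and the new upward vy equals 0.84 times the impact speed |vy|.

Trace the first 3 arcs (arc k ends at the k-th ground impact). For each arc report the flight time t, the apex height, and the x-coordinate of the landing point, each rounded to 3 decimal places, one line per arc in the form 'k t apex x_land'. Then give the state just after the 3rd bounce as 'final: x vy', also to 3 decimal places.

Arc 1: start y=5.070, vy=15.660 → t=3.492, apex=17.582, x_land=43.827, impact vy=-18.564
  bounce: vy ← 0.84·18.564 = 15.593
Arc 2: start y=0.000, vy=15.593 → t=3.182, apex=12.406, x_land=83.765, impact vy=-15.593
  bounce: vy ← 0.84·15.593 = 13.098
Arc 3: start y=0.000, vy=13.098 → t=2.673, apex=8.754, x_land=117.314, impact vy=-13.098
  bounce: vy ← 0.84·13.098 = 11.003

1 3.492 17.582 43.827
2 3.182 12.406 83.765
3 2.673 8.754 117.314
final: 117.314 11.003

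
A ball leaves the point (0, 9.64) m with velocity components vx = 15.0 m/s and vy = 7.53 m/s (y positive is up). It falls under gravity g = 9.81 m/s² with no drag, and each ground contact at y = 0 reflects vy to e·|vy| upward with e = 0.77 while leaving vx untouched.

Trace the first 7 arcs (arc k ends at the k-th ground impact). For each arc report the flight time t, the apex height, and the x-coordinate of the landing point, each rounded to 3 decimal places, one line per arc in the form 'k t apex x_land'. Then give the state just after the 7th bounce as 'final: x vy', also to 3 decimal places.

1 2.366 12.530 35.488
2 2.461 7.429 72.409
3 1.895 4.405 100.837
4 1.459 2.612 122.727
5 1.124 1.548 139.583
6 0.865 0.918 152.562
7 0.666 0.544 162.555
final: 162.555 2.516

Arc 1: start y=9.640, vy=7.530 → t=2.366, apex=12.530, x_land=35.488, impact vy=-15.679
  bounce: vy ← 0.77·15.679 = 12.073
Arc 2: start y=0.000, vy=12.073 → t=2.461, apex=7.429, x_land=72.409, impact vy=-12.073
  bounce: vy ← 0.77·12.073 = 9.296
Arc 3: start y=0.000, vy=9.296 → t=1.895, apex=4.405, x_land=100.837, impact vy=-9.296
  bounce: vy ← 0.77·9.296 = 7.158
Arc 4: start y=0.000, vy=7.158 → t=1.459, apex=2.612, x_land=122.727, impact vy=-7.158
  bounce: vy ← 0.77·7.158 = 5.512
Arc 5: start y=0.000, vy=5.512 → t=1.124, apex=1.548, x_land=139.583, impact vy=-5.512
  bounce: vy ← 0.77·5.512 = 4.244
Arc 6: start y=0.000, vy=4.244 → t=0.865, apex=0.918, x_land=152.562, impact vy=-4.244
  bounce: vy ← 0.77·4.244 = 3.268
Arc 7: start y=0.000, vy=3.268 → t=0.666, apex=0.544, x_land=162.555, impact vy=-3.268
  bounce: vy ← 0.77·3.268 = 2.516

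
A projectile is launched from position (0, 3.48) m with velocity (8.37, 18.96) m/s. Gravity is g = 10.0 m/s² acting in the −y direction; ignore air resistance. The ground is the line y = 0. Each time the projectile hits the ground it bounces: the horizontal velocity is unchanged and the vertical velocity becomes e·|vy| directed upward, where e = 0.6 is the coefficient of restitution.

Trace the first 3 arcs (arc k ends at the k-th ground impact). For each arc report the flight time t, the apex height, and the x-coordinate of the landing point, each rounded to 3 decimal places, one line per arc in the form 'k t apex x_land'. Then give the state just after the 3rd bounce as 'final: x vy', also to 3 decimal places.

1 3.967 21.454 33.207
2 2.486 7.723 54.013
3 1.491 2.780 66.496
final: 66.496 4.474

Arc 1: start y=3.480, vy=18.960 → t=3.967, apex=21.454, x_land=33.207, impact vy=-20.714
  bounce: vy ← 0.6·20.714 = 12.429
Arc 2: start y=0.000, vy=12.429 → t=2.486, apex=7.723, x_land=54.013, impact vy=-12.429
  bounce: vy ← 0.6·12.429 = 7.457
Arc 3: start y=0.000, vy=7.457 → t=1.491, apex=2.780, x_land=66.496, impact vy=-7.457
  bounce: vy ← 0.6·7.457 = 4.474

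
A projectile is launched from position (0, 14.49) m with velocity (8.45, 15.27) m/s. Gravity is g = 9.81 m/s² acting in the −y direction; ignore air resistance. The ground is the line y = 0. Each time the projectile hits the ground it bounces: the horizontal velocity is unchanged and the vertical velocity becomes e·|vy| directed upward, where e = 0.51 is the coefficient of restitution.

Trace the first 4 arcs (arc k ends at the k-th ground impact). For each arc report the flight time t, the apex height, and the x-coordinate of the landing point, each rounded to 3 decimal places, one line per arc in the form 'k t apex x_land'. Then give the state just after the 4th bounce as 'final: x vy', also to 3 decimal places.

Arc 1: start y=14.490, vy=15.270 → t=3.875, apex=26.374, x_land=32.747, impact vy=-22.748
  bounce: vy ← 0.51·22.748 = 11.601
Arc 2: start y=0.000, vy=11.601 → t=2.365, apex=6.860, x_land=52.733, impact vy=-11.601
  bounce: vy ← 0.51·11.601 = 5.917
Arc 3: start y=0.000, vy=5.917 → t=1.206, apex=1.784, x_land=62.926, impact vy=-5.917
  bounce: vy ← 0.51·5.917 = 3.018
Arc 4: start y=0.000, vy=3.018 → t=0.615, apex=0.464, x_land=68.125, impact vy=-3.018
  bounce: vy ← 0.51·3.018 = 1.539

1 3.875 26.374 32.747
2 2.365 6.860 52.733
3 1.206 1.784 62.926
4 0.615 0.464 68.125
final: 68.125 1.539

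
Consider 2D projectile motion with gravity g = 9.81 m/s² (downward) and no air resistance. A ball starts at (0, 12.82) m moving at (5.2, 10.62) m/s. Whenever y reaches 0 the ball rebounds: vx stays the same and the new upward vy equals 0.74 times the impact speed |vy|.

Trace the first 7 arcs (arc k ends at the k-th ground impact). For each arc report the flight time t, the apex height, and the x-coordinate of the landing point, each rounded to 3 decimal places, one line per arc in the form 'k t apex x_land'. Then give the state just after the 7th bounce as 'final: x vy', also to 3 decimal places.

Arc 1: start y=12.820, vy=10.620 → t=3.028, apex=18.568, x_land=15.747, impact vy=-19.087
  bounce: vy ← 0.74·19.087 = 14.124
Arc 2: start y=0.000, vy=14.124 → t=2.880, apex=10.168, x_land=30.721, impact vy=-14.124
  bounce: vy ← 0.74·14.124 = 10.452
Arc 3: start y=0.000, vy=10.452 → t=2.131, apex=5.568, x_land=41.801, impact vy=-10.452
  bounce: vy ← 0.74·10.452 = 7.735
Arc 4: start y=0.000, vy=7.735 → t=1.577, apex=3.049, x_land=50.001, impact vy=-7.735
  bounce: vy ← 0.74·7.735 = 5.724
Arc 5: start y=0.000, vy=5.724 → t=1.167, apex=1.670, x_land=56.069, impact vy=-5.724
  bounce: vy ← 0.74·5.724 = 4.235
Arc 6: start y=0.000, vy=4.235 → t=0.863, apex=0.914, x_land=60.559, impact vy=-4.235
  bounce: vy ← 0.74·4.235 = 3.134
Arc 7: start y=0.000, vy=3.134 → t=0.639, apex=0.501, x_land=63.882, impact vy=-3.134
  bounce: vy ← 0.74·3.134 = 2.319

1 3.028 18.568 15.747
2 2.880 10.168 30.721
3 2.131 5.568 41.801
4 1.577 3.049 50.001
5 1.167 1.670 56.069
6 0.863 0.914 60.559
7 0.639 0.501 63.882
final: 63.882 2.319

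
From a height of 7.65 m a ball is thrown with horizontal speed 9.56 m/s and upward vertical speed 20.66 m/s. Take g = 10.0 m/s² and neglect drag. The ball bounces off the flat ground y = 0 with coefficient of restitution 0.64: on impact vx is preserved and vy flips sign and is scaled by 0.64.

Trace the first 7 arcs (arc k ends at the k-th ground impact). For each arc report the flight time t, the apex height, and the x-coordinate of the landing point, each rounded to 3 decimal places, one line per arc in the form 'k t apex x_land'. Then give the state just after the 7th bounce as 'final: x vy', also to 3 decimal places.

Arc 1: start y=7.650, vy=20.660 → t=4.474, apex=28.992, x_land=42.771, impact vy=-24.080
  bounce: vy ← 0.64·24.080 = 15.411
Arc 2: start y=0.000, vy=15.411 → t=3.082, apex=11.875, x_land=72.237, impact vy=-15.411
  bounce: vy ← 0.64·15.411 = 9.863
Arc 3: start y=0.000, vy=9.863 → t=1.973, apex=4.864, x_land=91.095, impact vy=-9.863
  bounce: vy ← 0.64·9.863 = 6.312
Arc 4: start y=0.000, vy=6.312 → t=1.262, apex=1.992, x_land=103.165, impact vy=-6.312
  bounce: vy ← 0.64·6.312 = 4.040
Arc 5: start y=0.000, vy=4.040 → t=0.808, apex=0.816, x_land=110.889, impact vy=-4.040
  bounce: vy ← 0.64·4.040 = 2.586
Arc 6: start y=0.000, vy=2.586 → t=0.517, apex=0.334, x_land=115.832, impact vy=-2.586
  bounce: vy ← 0.64·2.586 = 1.655
Arc 7: start y=0.000, vy=1.655 → t=0.331, apex=0.137, x_land=118.996, impact vy=-1.655
  bounce: vy ← 0.64·1.655 = 1.059

1 4.474 28.992 42.771
2 3.082 11.875 72.237
3 1.973 4.864 91.095
4 1.262 1.992 103.165
5 0.808 0.816 110.889
6 0.517 0.334 115.832
7 0.331 0.137 118.996
final: 118.996 1.059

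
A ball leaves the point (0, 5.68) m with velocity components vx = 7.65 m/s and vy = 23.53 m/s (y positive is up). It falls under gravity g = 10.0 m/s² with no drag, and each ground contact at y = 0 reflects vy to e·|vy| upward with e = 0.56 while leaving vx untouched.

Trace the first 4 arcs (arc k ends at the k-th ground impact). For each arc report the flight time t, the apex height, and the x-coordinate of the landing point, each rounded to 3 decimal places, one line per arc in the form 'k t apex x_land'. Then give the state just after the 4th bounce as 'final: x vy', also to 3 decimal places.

Arc 1: start y=5.680, vy=23.530 → t=4.936, apex=33.363, x_land=37.761, impact vy=-25.831
  bounce: vy ← 0.56·25.831 = 14.466
Arc 2: start y=0.000, vy=14.466 → t=2.893, apex=10.463, x_land=59.894, impact vy=-14.466
  bounce: vy ← 0.56·14.466 = 8.101
Arc 3: start y=0.000, vy=8.101 → t=1.620, apex=3.281, x_land=72.288, impact vy=-8.101
  bounce: vy ← 0.56·8.101 = 4.536
Arc 4: start y=0.000, vy=4.536 → t=0.907, apex=1.029, x_land=79.229, impact vy=-4.536
  bounce: vy ← 0.56·4.536 = 2.540

1 4.936 33.363 37.761
2 2.893 10.463 59.894
3 1.620 3.281 72.288
4 0.907 1.029 79.229
final: 79.229 2.540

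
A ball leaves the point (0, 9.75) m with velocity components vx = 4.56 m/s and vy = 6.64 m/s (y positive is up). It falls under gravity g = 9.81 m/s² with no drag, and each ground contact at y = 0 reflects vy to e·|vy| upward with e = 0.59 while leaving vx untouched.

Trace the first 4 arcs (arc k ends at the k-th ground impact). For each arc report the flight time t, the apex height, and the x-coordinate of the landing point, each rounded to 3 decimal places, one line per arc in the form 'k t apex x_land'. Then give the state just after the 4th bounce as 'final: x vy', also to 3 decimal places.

Arc 1: start y=9.750, vy=6.640 → t=2.241, apex=11.997, x_land=10.218, impact vy=-15.342
  bounce: vy ← 0.59·15.342 = 9.052
Arc 2: start y=0.000, vy=9.052 → t=1.845, apex=4.176, x_land=18.633, impact vy=-9.052
  bounce: vy ← 0.59·9.052 = 5.341
Arc 3: start y=0.000, vy=5.341 → t=1.089, apex=1.454, x_land=23.598, impact vy=-5.341
  bounce: vy ← 0.59·5.341 = 3.151
Arc 4: start y=0.000, vy=3.151 → t=0.642, apex=0.506, x_land=26.528, impact vy=-3.151
  bounce: vy ← 0.59·3.151 = 1.859

1 2.241 11.997 10.218
2 1.845 4.176 18.633
3 1.089 1.454 23.598
4 0.642 0.506 26.528
final: 26.528 1.859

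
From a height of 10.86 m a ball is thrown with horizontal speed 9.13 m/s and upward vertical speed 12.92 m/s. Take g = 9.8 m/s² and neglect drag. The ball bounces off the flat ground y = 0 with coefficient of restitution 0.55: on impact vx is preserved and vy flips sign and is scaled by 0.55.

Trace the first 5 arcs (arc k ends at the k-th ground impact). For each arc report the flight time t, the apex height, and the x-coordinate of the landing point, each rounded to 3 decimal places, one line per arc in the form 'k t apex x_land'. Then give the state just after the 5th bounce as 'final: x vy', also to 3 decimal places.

1 3.307 19.377 30.192
2 2.187 5.861 50.164
3 1.203 1.773 61.148
4 0.662 0.536 67.189
5 0.364 0.162 70.512
final: 70.512 0.981

Arc 1: start y=10.860, vy=12.920 → t=3.307, apex=19.377, x_land=30.192, impact vy=-19.488
  bounce: vy ← 0.55·19.488 = 10.718
Arc 2: start y=0.000, vy=10.718 → t=2.187, apex=5.861, x_land=50.164, impact vy=-10.718
  bounce: vy ← 0.55·10.718 = 5.895
Arc 3: start y=0.000, vy=5.895 → t=1.203, apex=1.773, x_land=61.148, impact vy=-5.895
  bounce: vy ← 0.55·5.895 = 3.242
Arc 4: start y=0.000, vy=3.242 → t=0.662, apex=0.536, x_land=67.189, impact vy=-3.242
  bounce: vy ← 0.55·3.242 = 1.783
Arc 5: start y=0.000, vy=1.783 → t=0.364, apex=0.162, x_land=70.512, impact vy=-1.783
  bounce: vy ← 0.55·1.783 = 0.981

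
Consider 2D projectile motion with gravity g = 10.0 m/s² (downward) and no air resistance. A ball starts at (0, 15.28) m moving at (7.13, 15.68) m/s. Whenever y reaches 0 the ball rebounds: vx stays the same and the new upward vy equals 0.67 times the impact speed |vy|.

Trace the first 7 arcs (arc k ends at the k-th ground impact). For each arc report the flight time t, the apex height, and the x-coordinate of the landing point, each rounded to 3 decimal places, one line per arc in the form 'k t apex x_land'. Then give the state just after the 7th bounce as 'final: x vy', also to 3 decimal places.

Arc 1: start y=15.280, vy=15.680 → t=3.916, apex=27.573, x_land=27.923, impact vy=-23.483
  bounce: vy ← 0.67·23.483 = 15.734
Arc 2: start y=0.000, vy=15.734 → t=3.147, apex=12.378, x_land=50.360, impact vy=-15.734
  bounce: vy ← 0.67·15.734 = 10.542
Arc 3: start y=0.000, vy=10.542 → t=2.108, apex=5.556, x_land=65.392, impact vy=-10.542
  bounce: vy ← 0.67·10.542 = 7.063
Arc 4: start y=0.000, vy=7.063 → t=1.413, apex=2.494, x_land=75.464, impact vy=-7.063
  bounce: vy ← 0.67·7.063 = 4.732
Arc 5: start y=0.000, vy=4.732 → t=0.946, apex=1.120, x_land=82.212, impact vy=-4.732
  bounce: vy ← 0.67·4.732 = 3.171
Arc 6: start y=0.000, vy=3.171 → t=0.634, apex=0.503, x_land=86.733, impact vy=-3.171
  bounce: vy ← 0.67·3.171 = 2.124
Arc 7: start y=0.000, vy=2.124 → t=0.425, apex=0.226, x_land=89.762, impact vy=-2.124
  bounce: vy ← 0.67·2.124 = 1.423

1 3.916 27.573 27.923
2 3.147 12.378 50.360
3 2.108 5.556 65.392
4 1.413 2.494 75.464
5 0.946 1.120 82.212
6 0.634 0.503 86.733
7 0.425 0.226 89.762
final: 89.762 1.423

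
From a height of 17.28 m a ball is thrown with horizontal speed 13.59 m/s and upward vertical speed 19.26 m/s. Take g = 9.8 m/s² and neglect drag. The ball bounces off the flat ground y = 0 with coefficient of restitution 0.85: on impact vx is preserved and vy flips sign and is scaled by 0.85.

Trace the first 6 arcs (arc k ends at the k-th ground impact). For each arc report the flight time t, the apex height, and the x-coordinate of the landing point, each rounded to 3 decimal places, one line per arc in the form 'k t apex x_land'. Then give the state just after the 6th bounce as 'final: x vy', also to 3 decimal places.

Arc 1: start y=17.280, vy=19.260 → t=4.684, apex=36.206, x_land=63.650, impact vy=-26.639
  bounce: vy ← 0.85·26.639 = 22.643
Arc 2: start y=0.000, vy=22.643 → t=4.621, apex=26.159, x_land=126.450, impact vy=-22.643
  bounce: vy ← 0.85·22.643 = 19.247
Arc 3: start y=0.000, vy=19.247 → t=3.928, apex=18.900, x_land=179.830, impact vy=-19.247
  bounce: vy ← 0.85·19.247 = 16.360
Arc 4: start y=0.000, vy=16.360 → t=3.339, apex=13.655, x_land=225.203, impact vy=-16.360
  bounce: vy ← 0.85·16.360 = 13.906
Arc 5: start y=0.000, vy=13.906 → t=2.838, apex=9.866, x_land=263.770, impact vy=-13.906
  bounce: vy ← 0.85·13.906 = 11.820
Arc 6: start y=0.000, vy=11.820 → t=2.412, apex=7.128, x_land=296.552, impact vy=-11.820
  bounce: vy ← 0.85·11.820 = 10.047

1 4.684 36.206 63.650
2 4.621 26.159 126.450
3 3.928 18.900 179.830
4 3.339 13.655 225.203
5 2.838 9.866 263.770
6 2.412 7.128 296.552
final: 296.552 10.047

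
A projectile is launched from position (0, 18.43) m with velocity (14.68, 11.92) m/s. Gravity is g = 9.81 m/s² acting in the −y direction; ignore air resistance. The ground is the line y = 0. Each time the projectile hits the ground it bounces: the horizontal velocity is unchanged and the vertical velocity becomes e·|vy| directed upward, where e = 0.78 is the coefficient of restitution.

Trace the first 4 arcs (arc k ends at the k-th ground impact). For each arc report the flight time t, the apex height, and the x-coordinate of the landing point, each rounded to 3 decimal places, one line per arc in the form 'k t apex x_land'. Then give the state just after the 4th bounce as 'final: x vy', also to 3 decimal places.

1 3.503 25.672 51.422
2 3.569 15.619 103.813
3 2.784 9.502 144.678
4 2.171 5.781 176.553
final: 176.553 8.307

Arc 1: start y=18.430, vy=11.920 → t=3.503, apex=25.672, x_land=51.422, impact vy=-22.443
  bounce: vy ← 0.78·22.443 = 17.505
Arc 2: start y=0.000, vy=17.505 → t=3.569, apex=15.619, x_land=103.813, impact vy=-17.505
  bounce: vy ← 0.78·17.505 = 13.654
Arc 3: start y=0.000, vy=13.654 → t=2.784, apex=9.502, x_land=144.678, impact vy=-13.654
  bounce: vy ← 0.78·13.654 = 10.650
Arc 4: start y=0.000, vy=10.650 → t=2.171, apex=5.781, x_land=176.553, impact vy=-10.650
  bounce: vy ← 0.78·10.650 = 8.307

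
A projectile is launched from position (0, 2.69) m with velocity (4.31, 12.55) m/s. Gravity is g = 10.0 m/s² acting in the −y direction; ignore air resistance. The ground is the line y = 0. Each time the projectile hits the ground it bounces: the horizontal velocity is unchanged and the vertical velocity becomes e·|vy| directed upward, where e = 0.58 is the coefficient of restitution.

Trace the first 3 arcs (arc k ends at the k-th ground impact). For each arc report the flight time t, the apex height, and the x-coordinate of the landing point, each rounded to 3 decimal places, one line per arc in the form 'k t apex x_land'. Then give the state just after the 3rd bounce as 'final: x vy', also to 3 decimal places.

1 2.709 10.565 11.674
2 1.686 3.554 18.942
3 0.978 1.196 23.157
final: 23.157 2.836

Arc 1: start y=2.690, vy=12.550 → t=2.709, apex=10.565, x_land=11.674, impact vy=-14.536
  bounce: vy ← 0.58·14.536 = 8.431
Arc 2: start y=0.000, vy=8.431 → t=1.686, apex=3.554, x_land=18.942, impact vy=-8.431
  bounce: vy ← 0.58·8.431 = 4.890
Arc 3: start y=0.000, vy=4.890 → t=0.978, apex=1.196, x_land=23.157, impact vy=-4.890
  bounce: vy ← 0.58·4.890 = 2.836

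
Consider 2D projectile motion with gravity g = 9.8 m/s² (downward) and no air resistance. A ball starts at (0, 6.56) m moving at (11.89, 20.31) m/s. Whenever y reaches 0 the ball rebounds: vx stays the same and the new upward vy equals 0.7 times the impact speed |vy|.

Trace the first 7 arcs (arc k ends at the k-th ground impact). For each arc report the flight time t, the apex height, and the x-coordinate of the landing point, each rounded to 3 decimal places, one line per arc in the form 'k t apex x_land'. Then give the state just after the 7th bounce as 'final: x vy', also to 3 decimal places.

Arc 1: start y=6.560, vy=20.310 → t=4.446, apex=27.606, x_land=52.863, impact vy=-23.261
  bounce: vy ← 0.7·23.261 = 16.283
Arc 2: start y=0.000, vy=16.283 → t=3.323, apex=13.527, x_land=92.374, impact vy=-16.283
  bounce: vy ← 0.7·16.283 = 11.398
Arc 3: start y=0.000, vy=11.398 → t=2.326, apex=6.628, x_land=120.031, impact vy=-11.398
  bounce: vy ← 0.7·11.398 = 7.979
Arc 4: start y=0.000, vy=7.979 → t=1.628, apex=3.248, x_land=139.391, impact vy=-7.979
  bounce: vy ← 0.7·7.979 = 5.585
Arc 5: start y=0.000, vy=5.585 → t=1.140, apex=1.591, x_land=152.943, impact vy=-5.585
  bounce: vy ← 0.7·5.585 = 3.909
Arc 6: start y=0.000, vy=3.909 → t=0.798, apex=0.780, x_land=162.429, impact vy=-3.909
  bounce: vy ← 0.7·3.909 = 2.737
Arc 7: start y=0.000, vy=2.737 → t=0.558, apex=0.382, x_land=169.070, impact vy=-2.737
  bounce: vy ← 0.7·2.737 = 1.916

1 4.446 27.606 52.863
2 3.323 13.527 92.374
3 2.326 6.628 120.031
4 1.628 3.248 139.391
5 1.140 1.591 152.943
6 0.798 0.780 162.429
7 0.558 0.382 169.070
final: 169.070 1.916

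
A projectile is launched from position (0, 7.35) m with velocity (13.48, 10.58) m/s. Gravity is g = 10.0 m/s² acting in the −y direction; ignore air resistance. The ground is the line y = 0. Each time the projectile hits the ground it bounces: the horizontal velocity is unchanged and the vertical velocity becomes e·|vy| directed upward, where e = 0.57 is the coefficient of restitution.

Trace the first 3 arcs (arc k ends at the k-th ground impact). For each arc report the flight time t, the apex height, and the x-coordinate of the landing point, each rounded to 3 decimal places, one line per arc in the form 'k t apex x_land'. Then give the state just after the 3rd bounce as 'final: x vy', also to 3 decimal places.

Arc 1: start y=7.350, vy=10.580 → t=2.667, apex=12.947, x_land=35.953, impact vy=-16.092
  bounce: vy ← 0.57·16.092 = 9.172
Arc 2: start y=0.000, vy=9.172 → t=1.834, apex=4.206, x_land=60.681, impact vy=-9.172
  bounce: vy ← 0.57·9.172 = 5.228
Arc 3: start y=0.000, vy=5.228 → t=1.046, apex=1.367, x_land=74.776, impact vy=-5.228
  bounce: vy ← 0.57·5.228 = 2.980

1 2.667 12.947 35.953
2 1.834 4.206 60.681
3 1.046 1.367 74.776
final: 74.776 2.980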